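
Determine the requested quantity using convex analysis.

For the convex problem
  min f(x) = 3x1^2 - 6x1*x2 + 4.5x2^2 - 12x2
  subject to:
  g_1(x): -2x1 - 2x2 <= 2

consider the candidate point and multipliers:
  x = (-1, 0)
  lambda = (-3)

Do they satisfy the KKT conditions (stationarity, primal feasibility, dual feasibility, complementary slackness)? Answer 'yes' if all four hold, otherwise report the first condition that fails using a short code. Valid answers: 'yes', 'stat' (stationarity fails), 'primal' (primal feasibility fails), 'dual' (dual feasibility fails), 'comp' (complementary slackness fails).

Gradient of f: grad f(x) = Q x + c = (-6, -6)
Constraint values g_i(x) = a_i^T x - b_i:
  g_1((-1, 0)) = 0
Stationarity residual: grad f(x) + sum_i lambda_i a_i = (0, 0)
  -> stationarity OK
Primal feasibility (all g_i <= 0): OK
Dual feasibility (all lambda_i >= 0): FAILS
Complementary slackness (lambda_i * g_i(x) = 0 for all i): OK

Verdict: the first failing condition is dual_feasibility -> dual.

dual


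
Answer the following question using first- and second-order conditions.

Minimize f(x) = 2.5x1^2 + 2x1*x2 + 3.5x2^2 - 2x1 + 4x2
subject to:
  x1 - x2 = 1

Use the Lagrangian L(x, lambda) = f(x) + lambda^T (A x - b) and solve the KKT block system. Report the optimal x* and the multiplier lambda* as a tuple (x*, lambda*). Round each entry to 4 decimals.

Form the Lagrangian:
  L(x, lambda) = (1/2) x^T Q x + c^T x + lambda^T (A x - b)
Stationarity (grad_x L = 0): Q x + c + A^T lambda = 0.
Primal feasibility: A x = b.

This gives the KKT block system:
  [ Q   A^T ] [ x     ]   [-c ]
  [ A    0  ] [ lambda ] = [ b ]

Solving the linear system:
  x*      = (0.4375, -0.5625)
  lambda* = (0.9375)
  f(x*)   = -2.0312

x* = (0.4375, -0.5625), lambda* = (0.9375)


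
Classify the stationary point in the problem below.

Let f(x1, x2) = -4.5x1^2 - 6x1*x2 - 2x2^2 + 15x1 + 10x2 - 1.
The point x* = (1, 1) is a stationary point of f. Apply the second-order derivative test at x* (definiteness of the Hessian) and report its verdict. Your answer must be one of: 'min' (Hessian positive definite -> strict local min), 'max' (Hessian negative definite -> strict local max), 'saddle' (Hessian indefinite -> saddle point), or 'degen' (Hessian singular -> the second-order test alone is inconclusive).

Compute the Hessian H = grad^2 f:
  H = [[-9, -6], [-6, -4]]
Verify stationarity: grad f(x*) = H x* + g = (0, 0).
Eigenvalues of H: -13, 0.
H has a zero eigenvalue (singular; negative semidefinite but not definite), so H is neither positive definite, negative definite, nor indefinite. The second-order test alone is inconclusive -> degen.
(Indeed, f is constant along the null direction of H through x*, so x* is not a strict local extremum.)

degen


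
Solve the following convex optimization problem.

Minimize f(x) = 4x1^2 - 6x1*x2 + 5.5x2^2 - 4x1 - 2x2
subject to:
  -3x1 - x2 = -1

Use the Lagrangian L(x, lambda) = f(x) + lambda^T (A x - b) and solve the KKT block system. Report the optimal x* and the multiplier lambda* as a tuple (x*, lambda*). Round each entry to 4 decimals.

Form the Lagrangian:
  L(x, lambda) = (1/2) x^T Q x + c^T x + lambda^T (A x - b)
Stationarity (grad_x L = 0): Q x + c + A^T lambda = 0.
Primal feasibility: A x = b.

This gives the KKT block system:
  [ Q   A^T ] [ x     ]   [-c ]
  [ A    0  ] [ lambda ] = [ b ]

Solving the linear system:
  x*      = (0.2587, 0.2238)
  lambda* = (-1.0909)
  f(x*)   = -1.2867

x* = (0.2587, 0.2238), lambda* = (-1.0909)


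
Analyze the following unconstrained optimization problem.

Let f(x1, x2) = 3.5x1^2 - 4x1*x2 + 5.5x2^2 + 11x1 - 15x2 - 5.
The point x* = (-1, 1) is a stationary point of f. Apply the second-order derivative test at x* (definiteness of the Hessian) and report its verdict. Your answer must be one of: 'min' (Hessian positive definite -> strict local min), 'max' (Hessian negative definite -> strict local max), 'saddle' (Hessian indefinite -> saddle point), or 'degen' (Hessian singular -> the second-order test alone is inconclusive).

Compute the Hessian H = grad^2 f:
  H = [[7, -4], [-4, 11]]
Verify stationarity: grad f(x*) = H x* + g = (0, 0).
Eigenvalues of H: 4.5279, 13.4721.
Both eigenvalues > 0, so H is positive definite -> x* is a strict local min.

min


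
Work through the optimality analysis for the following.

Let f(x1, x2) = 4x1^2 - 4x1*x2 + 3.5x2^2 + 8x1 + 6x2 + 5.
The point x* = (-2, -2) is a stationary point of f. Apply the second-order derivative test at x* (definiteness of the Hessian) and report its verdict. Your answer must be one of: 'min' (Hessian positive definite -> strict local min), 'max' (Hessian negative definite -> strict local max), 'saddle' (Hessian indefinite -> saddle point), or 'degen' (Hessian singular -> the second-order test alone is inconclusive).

Compute the Hessian H = grad^2 f:
  H = [[8, -4], [-4, 7]]
Verify stationarity: grad f(x*) = H x* + g = (0, 0).
Eigenvalues of H: 3.4689, 11.5311.
Both eigenvalues > 0, so H is positive definite -> x* is a strict local min.

min


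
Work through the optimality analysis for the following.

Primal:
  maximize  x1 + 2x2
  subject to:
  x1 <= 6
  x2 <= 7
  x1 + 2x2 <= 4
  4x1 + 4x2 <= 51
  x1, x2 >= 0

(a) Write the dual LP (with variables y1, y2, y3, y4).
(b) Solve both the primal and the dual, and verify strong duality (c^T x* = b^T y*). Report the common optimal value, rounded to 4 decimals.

The standard primal-dual pair for 'max c^T x s.t. A x <= b, x >= 0' is:
  Dual:  min b^T y  s.t.  A^T y >= c,  y >= 0.

So the dual LP is:
  minimize  6y1 + 7y2 + 4y3 + 51y4
  subject to:
    y1 + y3 + 4y4 >= 1
    y2 + 2y3 + 4y4 >= 2
    y1, y2, y3, y4 >= 0

Solving the primal: x* = (4, 0).
  primal value c^T x* = 4.
Solving the dual: y* = (0, 0, 1, 0).
  dual value b^T y* = 4.
Strong duality: c^T x* = b^T y*. Confirmed.

4


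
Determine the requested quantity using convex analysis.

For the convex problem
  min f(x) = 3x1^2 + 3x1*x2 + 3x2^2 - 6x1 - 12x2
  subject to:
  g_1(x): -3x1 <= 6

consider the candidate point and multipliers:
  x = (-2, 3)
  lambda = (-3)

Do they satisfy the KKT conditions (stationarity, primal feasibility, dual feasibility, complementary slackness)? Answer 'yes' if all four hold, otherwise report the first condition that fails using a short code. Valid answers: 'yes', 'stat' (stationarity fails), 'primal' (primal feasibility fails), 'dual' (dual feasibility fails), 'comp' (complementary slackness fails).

Gradient of f: grad f(x) = Q x + c = (-9, 0)
Constraint values g_i(x) = a_i^T x - b_i:
  g_1((-2, 3)) = 0
Stationarity residual: grad f(x) + sum_i lambda_i a_i = (0, 0)
  -> stationarity OK
Primal feasibility (all g_i <= 0): OK
Dual feasibility (all lambda_i >= 0): FAILS
Complementary slackness (lambda_i * g_i(x) = 0 for all i): OK

Verdict: the first failing condition is dual_feasibility -> dual.

dual


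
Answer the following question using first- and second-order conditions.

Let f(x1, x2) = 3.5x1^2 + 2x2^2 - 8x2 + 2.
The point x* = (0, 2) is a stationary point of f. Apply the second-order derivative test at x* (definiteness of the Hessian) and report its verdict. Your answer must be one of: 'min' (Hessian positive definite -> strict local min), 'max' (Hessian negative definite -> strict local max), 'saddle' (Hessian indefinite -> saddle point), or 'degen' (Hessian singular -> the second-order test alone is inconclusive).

Compute the Hessian H = grad^2 f:
  H = [[7, 0], [0, 4]]
Verify stationarity: grad f(x*) = H x* + g = (0, 0).
Eigenvalues of H: 4, 7.
Both eigenvalues > 0, so H is positive definite -> x* is a strict local min.

min


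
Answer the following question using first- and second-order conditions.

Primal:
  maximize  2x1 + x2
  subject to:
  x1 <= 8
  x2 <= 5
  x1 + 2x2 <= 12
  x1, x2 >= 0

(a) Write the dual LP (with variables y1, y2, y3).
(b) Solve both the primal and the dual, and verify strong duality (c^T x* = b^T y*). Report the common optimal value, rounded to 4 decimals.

The standard primal-dual pair for 'max c^T x s.t. A x <= b, x >= 0' is:
  Dual:  min b^T y  s.t.  A^T y >= c,  y >= 0.

So the dual LP is:
  minimize  8y1 + 5y2 + 12y3
  subject to:
    y1 + y3 >= 2
    y2 + 2y3 >= 1
    y1, y2, y3 >= 0

Solving the primal: x* = (8, 2).
  primal value c^T x* = 18.
Solving the dual: y* = (1.5, 0, 0.5).
  dual value b^T y* = 18.
Strong duality: c^T x* = b^T y*. Confirmed.

18


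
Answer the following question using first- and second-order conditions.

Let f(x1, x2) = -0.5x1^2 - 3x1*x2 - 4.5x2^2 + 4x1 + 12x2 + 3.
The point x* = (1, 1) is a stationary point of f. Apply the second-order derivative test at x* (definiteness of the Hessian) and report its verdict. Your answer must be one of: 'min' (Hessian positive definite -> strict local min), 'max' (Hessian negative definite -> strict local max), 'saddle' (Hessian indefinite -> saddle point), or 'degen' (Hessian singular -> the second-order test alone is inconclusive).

Compute the Hessian H = grad^2 f:
  H = [[-1, -3], [-3, -9]]
Verify stationarity: grad f(x*) = H x* + g = (0, 0).
Eigenvalues of H: -10, 0.
H has a zero eigenvalue (singular; negative semidefinite but not definite), so H is neither positive definite, negative definite, nor indefinite. The second-order test alone is inconclusive -> degen.
(Indeed, f is constant along the null direction of H through x*, so x* is not a strict local extremum.)

degen


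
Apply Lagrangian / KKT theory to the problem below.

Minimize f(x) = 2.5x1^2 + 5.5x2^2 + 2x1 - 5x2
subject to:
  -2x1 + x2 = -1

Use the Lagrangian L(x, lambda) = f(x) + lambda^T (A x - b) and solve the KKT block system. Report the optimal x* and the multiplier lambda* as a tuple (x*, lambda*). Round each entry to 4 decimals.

Form the Lagrangian:
  L(x, lambda) = (1/2) x^T Q x + c^T x + lambda^T (A x - b)
Stationarity (grad_x L = 0): Q x + c + A^T lambda = 0.
Primal feasibility: A x = b.

This gives the KKT block system:
  [ Q   A^T ] [ x     ]   [-c ]
  [ A    0  ] [ lambda ] = [ b ]

Solving the linear system:
  x*      = (0.6122, 0.2245)
  lambda* = (2.5306)
  f(x*)   = 1.3163

x* = (0.6122, 0.2245), lambda* = (2.5306)


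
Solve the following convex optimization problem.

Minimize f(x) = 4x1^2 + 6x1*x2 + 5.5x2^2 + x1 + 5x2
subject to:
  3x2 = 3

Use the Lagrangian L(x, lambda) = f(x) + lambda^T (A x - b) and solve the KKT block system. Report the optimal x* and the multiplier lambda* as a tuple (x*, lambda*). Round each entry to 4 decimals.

Form the Lagrangian:
  L(x, lambda) = (1/2) x^T Q x + c^T x + lambda^T (A x - b)
Stationarity (grad_x L = 0): Q x + c + A^T lambda = 0.
Primal feasibility: A x = b.

This gives the KKT block system:
  [ Q   A^T ] [ x     ]   [-c ]
  [ A    0  ] [ lambda ] = [ b ]

Solving the linear system:
  x*      = (-0.875, 1)
  lambda* = (-3.5833)
  f(x*)   = 7.4375

x* = (-0.875, 1), lambda* = (-3.5833)


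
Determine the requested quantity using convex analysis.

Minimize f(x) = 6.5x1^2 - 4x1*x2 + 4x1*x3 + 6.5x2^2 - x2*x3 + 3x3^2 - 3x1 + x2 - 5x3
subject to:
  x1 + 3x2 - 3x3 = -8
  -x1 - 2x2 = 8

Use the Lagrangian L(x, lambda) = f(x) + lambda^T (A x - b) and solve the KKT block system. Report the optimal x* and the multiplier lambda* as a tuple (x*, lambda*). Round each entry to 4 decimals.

Form the Lagrangian:
  L(x, lambda) = (1/2) x^T Q x + c^T x + lambda^T (A x - b)
Stationarity (grad_x L = 0): Q x + c + A^T lambda = 0.
Primal feasibility: A x = b.

This gives the KKT block system:
  [ Q   A^T ] [ x     ]   [-c ]
  [ A    0  ] [ lambda ] = [ b ]

Solving the linear system:
  x*      = (-1.7974, -3.1013, -1.0338)
  lambda* = (-5.0969, -23.1924)
  f(x*)   = 76.1116

x* = (-1.7974, -3.1013, -1.0338), lambda* = (-5.0969, -23.1924)


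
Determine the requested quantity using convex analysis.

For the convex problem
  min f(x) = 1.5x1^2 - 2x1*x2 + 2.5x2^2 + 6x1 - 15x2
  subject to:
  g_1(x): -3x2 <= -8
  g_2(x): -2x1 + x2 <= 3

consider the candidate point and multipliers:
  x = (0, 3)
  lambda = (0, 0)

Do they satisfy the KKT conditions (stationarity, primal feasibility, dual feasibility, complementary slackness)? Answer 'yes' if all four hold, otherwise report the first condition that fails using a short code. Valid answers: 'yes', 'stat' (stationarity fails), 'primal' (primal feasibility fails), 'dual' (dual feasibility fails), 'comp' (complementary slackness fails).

Gradient of f: grad f(x) = Q x + c = (0, 0)
Constraint values g_i(x) = a_i^T x - b_i:
  g_1((0, 3)) = -1
  g_2((0, 3)) = 0
Stationarity residual: grad f(x) + sum_i lambda_i a_i = (0, 0)
  -> stationarity OK
Primal feasibility (all g_i <= 0): OK
Dual feasibility (all lambda_i >= 0): OK
Complementary slackness (lambda_i * g_i(x) = 0 for all i): OK

Verdict: yes, KKT holds.

yes


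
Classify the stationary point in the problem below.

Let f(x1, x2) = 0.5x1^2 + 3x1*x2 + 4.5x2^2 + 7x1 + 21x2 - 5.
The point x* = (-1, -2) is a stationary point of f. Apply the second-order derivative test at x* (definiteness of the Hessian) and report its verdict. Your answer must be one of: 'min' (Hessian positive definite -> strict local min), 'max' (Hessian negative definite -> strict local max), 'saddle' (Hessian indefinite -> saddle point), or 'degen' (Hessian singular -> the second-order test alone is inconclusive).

Compute the Hessian H = grad^2 f:
  H = [[1, 3], [3, 9]]
Verify stationarity: grad f(x*) = H x* + g = (0, 0).
Eigenvalues of H: 0, 10.
H has a zero eigenvalue (singular; positive semidefinite but not definite), so H is neither positive definite, negative definite, nor indefinite. The second-order test alone is inconclusive -> degen.
(Indeed, f is constant along the null direction of H through x*, so x* is not a strict local extremum.)

degen


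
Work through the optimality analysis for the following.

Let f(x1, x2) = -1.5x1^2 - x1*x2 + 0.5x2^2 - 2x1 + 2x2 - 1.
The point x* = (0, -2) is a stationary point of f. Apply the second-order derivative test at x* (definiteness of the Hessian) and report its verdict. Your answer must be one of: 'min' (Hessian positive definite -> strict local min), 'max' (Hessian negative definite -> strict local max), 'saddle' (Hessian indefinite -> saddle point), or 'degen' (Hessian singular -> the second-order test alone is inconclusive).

Compute the Hessian H = grad^2 f:
  H = [[-3, -1], [-1, 1]]
Verify stationarity: grad f(x*) = H x* + g = (0, 0).
Eigenvalues of H: -3.2361, 1.2361.
Eigenvalues have mixed signs, so H is indefinite -> x* is a saddle point.

saddle


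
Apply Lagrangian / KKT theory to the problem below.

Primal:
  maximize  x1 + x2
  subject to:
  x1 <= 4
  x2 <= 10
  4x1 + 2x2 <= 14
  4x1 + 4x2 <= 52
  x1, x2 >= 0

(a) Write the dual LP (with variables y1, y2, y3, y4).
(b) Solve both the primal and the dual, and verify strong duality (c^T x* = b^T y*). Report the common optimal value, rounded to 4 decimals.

The standard primal-dual pair for 'max c^T x s.t. A x <= b, x >= 0' is:
  Dual:  min b^T y  s.t.  A^T y >= c,  y >= 0.

So the dual LP is:
  minimize  4y1 + 10y2 + 14y3 + 52y4
  subject to:
    y1 + 4y3 + 4y4 >= 1
    y2 + 2y3 + 4y4 >= 1
    y1, y2, y3, y4 >= 0

Solving the primal: x* = (0, 7).
  primal value c^T x* = 7.
Solving the dual: y* = (0, 0, 0.5, 0).
  dual value b^T y* = 7.
Strong duality: c^T x* = b^T y*. Confirmed.

7


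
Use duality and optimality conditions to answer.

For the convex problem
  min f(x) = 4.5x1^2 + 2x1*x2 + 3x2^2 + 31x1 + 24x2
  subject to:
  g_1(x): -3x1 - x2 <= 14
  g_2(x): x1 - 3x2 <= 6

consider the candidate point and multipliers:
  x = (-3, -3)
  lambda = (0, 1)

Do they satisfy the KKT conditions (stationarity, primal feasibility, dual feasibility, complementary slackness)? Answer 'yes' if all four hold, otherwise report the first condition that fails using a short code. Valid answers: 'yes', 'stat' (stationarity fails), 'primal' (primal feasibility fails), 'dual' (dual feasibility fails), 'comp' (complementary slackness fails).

Gradient of f: grad f(x) = Q x + c = (-2, 0)
Constraint values g_i(x) = a_i^T x - b_i:
  g_1((-3, -3)) = -2
  g_2((-3, -3)) = 0
Stationarity residual: grad f(x) + sum_i lambda_i a_i = (-1, -3)
  -> stationarity FAILS
Primal feasibility (all g_i <= 0): OK
Dual feasibility (all lambda_i >= 0): OK
Complementary slackness (lambda_i * g_i(x) = 0 for all i): OK

Verdict: the first failing condition is stationarity -> stat.

stat


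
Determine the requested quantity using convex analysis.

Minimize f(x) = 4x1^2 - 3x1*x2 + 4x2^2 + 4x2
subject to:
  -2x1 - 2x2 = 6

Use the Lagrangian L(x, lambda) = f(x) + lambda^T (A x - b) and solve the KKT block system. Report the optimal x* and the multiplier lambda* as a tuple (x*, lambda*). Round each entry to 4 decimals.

Form the Lagrangian:
  L(x, lambda) = (1/2) x^T Q x + c^T x + lambda^T (A x - b)
Stationarity (grad_x L = 0): Q x + c + A^T lambda = 0.
Primal feasibility: A x = b.

This gives the KKT block system:
  [ Q   A^T ] [ x     ]   [-c ]
  [ A    0  ] [ lambda ] = [ b ]

Solving the linear system:
  x*      = (-1.3182, -1.6818)
  lambda* = (-2.75)
  f(x*)   = 4.8864

x* = (-1.3182, -1.6818), lambda* = (-2.75)


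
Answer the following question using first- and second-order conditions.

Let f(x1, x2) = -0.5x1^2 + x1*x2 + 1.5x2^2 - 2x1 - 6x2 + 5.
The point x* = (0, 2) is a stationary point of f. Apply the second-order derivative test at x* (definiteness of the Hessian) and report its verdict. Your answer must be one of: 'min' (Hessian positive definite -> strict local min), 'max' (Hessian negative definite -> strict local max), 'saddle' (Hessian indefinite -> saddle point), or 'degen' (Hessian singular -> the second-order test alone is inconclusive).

Compute the Hessian H = grad^2 f:
  H = [[-1, 1], [1, 3]]
Verify stationarity: grad f(x*) = H x* + g = (0, 0).
Eigenvalues of H: -1.2361, 3.2361.
Eigenvalues have mixed signs, so H is indefinite -> x* is a saddle point.

saddle


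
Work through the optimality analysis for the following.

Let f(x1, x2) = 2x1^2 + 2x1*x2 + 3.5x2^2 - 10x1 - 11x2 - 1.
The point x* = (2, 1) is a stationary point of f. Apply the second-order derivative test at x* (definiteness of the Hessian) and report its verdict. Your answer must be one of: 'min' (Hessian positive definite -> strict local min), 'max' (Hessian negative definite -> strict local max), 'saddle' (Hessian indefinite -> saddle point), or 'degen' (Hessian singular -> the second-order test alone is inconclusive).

Compute the Hessian H = grad^2 f:
  H = [[4, 2], [2, 7]]
Verify stationarity: grad f(x*) = H x* + g = (0, 0).
Eigenvalues of H: 3, 8.
Both eigenvalues > 0, so H is positive definite -> x* is a strict local min.

min


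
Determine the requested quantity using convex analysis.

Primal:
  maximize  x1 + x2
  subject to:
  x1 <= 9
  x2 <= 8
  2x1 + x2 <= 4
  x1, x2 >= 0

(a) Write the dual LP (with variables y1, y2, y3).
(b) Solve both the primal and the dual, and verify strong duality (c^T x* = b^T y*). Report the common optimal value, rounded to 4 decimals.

The standard primal-dual pair for 'max c^T x s.t. A x <= b, x >= 0' is:
  Dual:  min b^T y  s.t.  A^T y >= c,  y >= 0.

So the dual LP is:
  minimize  9y1 + 8y2 + 4y3
  subject to:
    y1 + 2y3 >= 1
    y2 + y3 >= 1
    y1, y2, y3 >= 0

Solving the primal: x* = (0, 4).
  primal value c^T x* = 4.
Solving the dual: y* = (0, 0, 1).
  dual value b^T y* = 4.
Strong duality: c^T x* = b^T y*. Confirmed.

4


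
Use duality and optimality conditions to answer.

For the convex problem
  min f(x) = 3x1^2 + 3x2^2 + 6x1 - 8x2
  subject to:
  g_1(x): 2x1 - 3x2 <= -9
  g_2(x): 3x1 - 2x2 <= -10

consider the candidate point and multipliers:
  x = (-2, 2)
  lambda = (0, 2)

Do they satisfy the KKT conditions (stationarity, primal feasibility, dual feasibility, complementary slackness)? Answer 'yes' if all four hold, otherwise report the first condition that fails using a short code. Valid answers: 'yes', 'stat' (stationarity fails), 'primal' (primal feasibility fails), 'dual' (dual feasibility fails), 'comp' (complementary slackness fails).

Gradient of f: grad f(x) = Q x + c = (-6, 4)
Constraint values g_i(x) = a_i^T x - b_i:
  g_1((-2, 2)) = -1
  g_2((-2, 2)) = 0
Stationarity residual: grad f(x) + sum_i lambda_i a_i = (0, 0)
  -> stationarity OK
Primal feasibility (all g_i <= 0): OK
Dual feasibility (all lambda_i >= 0): OK
Complementary slackness (lambda_i * g_i(x) = 0 for all i): OK

Verdict: yes, KKT holds.

yes


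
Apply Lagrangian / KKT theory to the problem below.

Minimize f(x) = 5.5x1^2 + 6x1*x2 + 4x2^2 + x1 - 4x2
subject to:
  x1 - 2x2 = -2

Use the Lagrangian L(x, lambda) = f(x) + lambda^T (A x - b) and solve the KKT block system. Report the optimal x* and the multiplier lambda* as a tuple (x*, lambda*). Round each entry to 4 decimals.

Form the Lagrangian:
  L(x, lambda) = (1/2) x^T Q x + c^T x + lambda^T (A x - b)
Stationarity (grad_x L = 0): Q x + c + A^T lambda = 0.
Primal feasibility: A x = b.

This gives the KKT block system:
  [ Q   A^T ] [ x     ]   [-c ]
  [ A    0  ] [ lambda ] = [ b ]

Solving the linear system:
  x*      = (-0.4737, 0.7632)
  lambda* = (-0.3684)
  f(x*)   = -2.1316

x* = (-0.4737, 0.7632), lambda* = (-0.3684)


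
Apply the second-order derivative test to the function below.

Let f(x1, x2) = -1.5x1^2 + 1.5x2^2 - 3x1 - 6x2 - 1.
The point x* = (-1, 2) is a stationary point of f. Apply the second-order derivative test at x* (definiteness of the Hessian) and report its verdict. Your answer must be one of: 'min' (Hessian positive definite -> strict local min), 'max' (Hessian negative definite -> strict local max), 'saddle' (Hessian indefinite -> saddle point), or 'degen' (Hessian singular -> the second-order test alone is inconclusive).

Compute the Hessian H = grad^2 f:
  H = [[-3, 0], [0, 3]]
Verify stationarity: grad f(x*) = H x* + g = (0, 0).
Eigenvalues of H: -3, 3.
Eigenvalues have mixed signs, so H is indefinite -> x* is a saddle point.

saddle


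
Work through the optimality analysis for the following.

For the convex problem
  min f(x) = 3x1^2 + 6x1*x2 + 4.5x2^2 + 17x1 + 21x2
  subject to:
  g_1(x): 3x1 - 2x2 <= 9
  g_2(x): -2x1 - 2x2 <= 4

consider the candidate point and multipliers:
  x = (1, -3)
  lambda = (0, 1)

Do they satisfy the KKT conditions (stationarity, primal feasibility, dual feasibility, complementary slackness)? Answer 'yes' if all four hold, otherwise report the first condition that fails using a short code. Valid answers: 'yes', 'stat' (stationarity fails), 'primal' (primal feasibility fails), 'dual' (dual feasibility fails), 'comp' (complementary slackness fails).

Gradient of f: grad f(x) = Q x + c = (5, 0)
Constraint values g_i(x) = a_i^T x - b_i:
  g_1((1, -3)) = 0
  g_2((1, -3)) = 0
Stationarity residual: grad f(x) + sum_i lambda_i a_i = (3, -2)
  -> stationarity FAILS
Primal feasibility (all g_i <= 0): OK
Dual feasibility (all lambda_i >= 0): OK
Complementary slackness (lambda_i * g_i(x) = 0 for all i): OK

Verdict: the first failing condition is stationarity -> stat.

stat


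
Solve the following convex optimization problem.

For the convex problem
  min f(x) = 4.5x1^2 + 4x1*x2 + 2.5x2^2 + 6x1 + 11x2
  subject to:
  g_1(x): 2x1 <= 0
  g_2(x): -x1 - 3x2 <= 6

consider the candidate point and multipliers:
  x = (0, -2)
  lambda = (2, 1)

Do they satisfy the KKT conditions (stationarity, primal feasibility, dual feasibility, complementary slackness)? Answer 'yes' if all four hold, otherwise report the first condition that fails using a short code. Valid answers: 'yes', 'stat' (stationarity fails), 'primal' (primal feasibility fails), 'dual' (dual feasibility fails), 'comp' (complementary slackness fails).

Gradient of f: grad f(x) = Q x + c = (-2, 1)
Constraint values g_i(x) = a_i^T x - b_i:
  g_1((0, -2)) = 0
  g_2((0, -2)) = 0
Stationarity residual: grad f(x) + sum_i lambda_i a_i = (1, -2)
  -> stationarity FAILS
Primal feasibility (all g_i <= 0): OK
Dual feasibility (all lambda_i >= 0): OK
Complementary slackness (lambda_i * g_i(x) = 0 for all i): OK

Verdict: the first failing condition is stationarity -> stat.

stat


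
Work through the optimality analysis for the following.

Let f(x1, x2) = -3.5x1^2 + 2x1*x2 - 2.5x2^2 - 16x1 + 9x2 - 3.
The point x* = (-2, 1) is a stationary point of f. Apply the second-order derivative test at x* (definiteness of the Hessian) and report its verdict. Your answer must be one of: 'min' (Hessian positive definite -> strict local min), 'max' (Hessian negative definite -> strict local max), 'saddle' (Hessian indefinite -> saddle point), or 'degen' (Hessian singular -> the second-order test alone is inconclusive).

Compute the Hessian H = grad^2 f:
  H = [[-7, 2], [2, -5]]
Verify stationarity: grad f(x*) = H x* + g = (0, 0).
Eigenvalues of H: -8.2361, -3.7639.
Both eigenvalues < 0, so H is negative definite -> x* is a strict local max.

max


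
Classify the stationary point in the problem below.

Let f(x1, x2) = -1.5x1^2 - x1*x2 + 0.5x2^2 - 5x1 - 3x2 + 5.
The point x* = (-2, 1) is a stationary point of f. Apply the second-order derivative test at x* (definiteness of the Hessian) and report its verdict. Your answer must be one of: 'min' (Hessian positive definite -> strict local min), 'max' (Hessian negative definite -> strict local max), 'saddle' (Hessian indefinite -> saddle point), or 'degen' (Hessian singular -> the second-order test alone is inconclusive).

Compute the Hessian H = grad^2 f:
  H = [[-3, -1], [-1, 1]]
Verify stationarity: grad f(x*) = H x* + g = (0, 0).
Eigenvalues of H: -3.2361, 1.2361.
Eigenvalues have mixed signs, so H is indefinite -> x* is a saddle point.

saddle


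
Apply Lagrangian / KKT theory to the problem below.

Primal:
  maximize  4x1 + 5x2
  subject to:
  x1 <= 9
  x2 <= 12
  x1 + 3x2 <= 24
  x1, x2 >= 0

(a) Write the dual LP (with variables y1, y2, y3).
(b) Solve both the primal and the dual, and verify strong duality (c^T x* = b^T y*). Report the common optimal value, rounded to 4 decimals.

The standard primal-dual pair for 'max c^T x s.t. A x <= b, x >= 0' is:
  Dual:  min b^T y  s.t.  A^T y >= c,  y >= 0.

So the dual LP is:
  minimize  9y1 + 12y2 + 24y3
  subject to:
    y1 + y3 >= 4
    y2 + 3y3 >= 5
    y1, y2, y3 >= 0

Solving the primal: x* = (9, 5).
  primal value c^T x* = 61.
Solving the dual: y* = (2.3333, 0, 1.6667).
  dual value b^T y* = 61.
Strong duality: c^T x* = b^T y*. Confirmed.

61


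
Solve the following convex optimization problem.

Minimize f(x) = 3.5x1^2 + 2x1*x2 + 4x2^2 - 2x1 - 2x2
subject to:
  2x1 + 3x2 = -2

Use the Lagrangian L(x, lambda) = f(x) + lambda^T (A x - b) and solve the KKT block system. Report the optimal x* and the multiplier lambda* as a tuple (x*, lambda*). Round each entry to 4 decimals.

Form the Lagrangian:
  L(x, lambda) = (1/2) x^T Q x + c^T x + lambda^T (A x - b)
Stationarity (grad_x L = 0): Q x + c + A^T lambda = 0.
Primal feasibility: A x = b.

This gives the KKT block system:
  [ Q   A^T ] [ x     ]   [-c ]
  [ A    0  ] [ lambda ] = [ b ]

Solving the linear system:
  x*      = (-0.1972, -0.5352)
  lambda* = (2.2254)
  f(x*)   = 2.9577

x* = (-0.1972, -0.5352), lambda* = (2.2254)


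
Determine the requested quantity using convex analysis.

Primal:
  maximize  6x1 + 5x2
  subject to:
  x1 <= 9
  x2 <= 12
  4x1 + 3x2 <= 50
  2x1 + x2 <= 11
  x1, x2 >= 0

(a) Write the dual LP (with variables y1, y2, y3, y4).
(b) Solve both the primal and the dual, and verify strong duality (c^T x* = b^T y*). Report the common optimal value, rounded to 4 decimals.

The standard primal-dual pair for 'max c^T x s.t. A x <= b, x >= 0' is:
  Dual:  min b^T y  s.t.  A^T y >= c,  y >= 0.

So the dual LP is:
  minimize  9y1 + 12y2 + 50y3 + 11y4
  subject to:
    y1 + 4y3 + 2y4 >= 6
    y2 + 3y3 + y4 >= 5
    y1, y2, y3, y4 >= 0

Solving the primal: x* = (0, 11).
  primal value c^T x* = 55.
Solving the dual: y* = (0, 0, 0, 5).
  dual value b^T y* = 55.
Strong duality: c^T x* = b^T y*. Confirmed.

55


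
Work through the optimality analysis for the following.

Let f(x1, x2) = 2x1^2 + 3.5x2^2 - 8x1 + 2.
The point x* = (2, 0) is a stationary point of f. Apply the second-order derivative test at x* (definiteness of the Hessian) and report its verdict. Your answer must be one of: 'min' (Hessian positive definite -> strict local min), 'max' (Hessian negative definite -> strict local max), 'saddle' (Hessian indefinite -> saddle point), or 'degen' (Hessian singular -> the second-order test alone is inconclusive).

Compute the Hessian H = grad^2 f:
  H = [[4, 0], [0, 7]]
Verify stationarity: grad f(x*) = H x* + g = (0, 0).
Eigenvalues of H: 4, 7.
Both eigenvalues > 0, so H is positive definite -> x* is a strict local min.

min


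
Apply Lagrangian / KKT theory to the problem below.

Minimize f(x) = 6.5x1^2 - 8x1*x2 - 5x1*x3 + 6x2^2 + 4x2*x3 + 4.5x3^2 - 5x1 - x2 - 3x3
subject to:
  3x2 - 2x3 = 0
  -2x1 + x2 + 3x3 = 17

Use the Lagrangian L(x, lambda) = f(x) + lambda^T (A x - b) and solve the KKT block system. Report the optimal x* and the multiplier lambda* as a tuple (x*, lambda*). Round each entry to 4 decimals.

Form the Lagrangian:
  L(x, lambda) = (1/2) x^T Q x + c^T x + lambda^T (A x - b)
Stationarity (grad_x L = 0): Q x + c + A^T lambda = 0.
Primal feasibility: A x = b.

This gives the KKT block system:
  [ Q   A^T ] [ x     ]   [-c ]
  [ A    0  ] [ lambda ] = [ b ]

Solving the linear system:
  x*      = (0.6827, 3.3391, 5.0087)
  lambda* = (-9.9008, -23.9411)
  f(x*)   = 192.6101

x* = (0.6827, 3.3391, 5.0087), lambda* = (-9.9008, -23.9411)


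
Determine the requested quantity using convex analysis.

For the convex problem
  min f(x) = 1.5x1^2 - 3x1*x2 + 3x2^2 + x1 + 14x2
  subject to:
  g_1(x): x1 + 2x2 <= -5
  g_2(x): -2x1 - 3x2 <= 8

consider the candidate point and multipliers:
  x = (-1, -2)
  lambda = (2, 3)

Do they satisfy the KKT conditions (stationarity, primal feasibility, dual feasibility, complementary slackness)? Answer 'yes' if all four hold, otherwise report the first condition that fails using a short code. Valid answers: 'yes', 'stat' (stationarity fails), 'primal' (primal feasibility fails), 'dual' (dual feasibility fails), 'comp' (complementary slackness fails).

Gradient of f: grad f(x) = Q x + c = (4, 5)
Constraint values g_i(x) = a_i^T x - b_i:
  g_1((-1, -2)) = 0
  g_2((-1, -2)) = 0
Stationarity residual: grad f(x) + sum_i lambda_i a_i = (0, 0)
  -> stationarity OK
Primal feasibility (all g_i <= 0): OK
Dual feasibility (all lambda_i >= 0): OK
Complementary slackness (lambda_i * g_i(x) = 0 for all i): OK

Verdict: yes, KKT holds.

yes


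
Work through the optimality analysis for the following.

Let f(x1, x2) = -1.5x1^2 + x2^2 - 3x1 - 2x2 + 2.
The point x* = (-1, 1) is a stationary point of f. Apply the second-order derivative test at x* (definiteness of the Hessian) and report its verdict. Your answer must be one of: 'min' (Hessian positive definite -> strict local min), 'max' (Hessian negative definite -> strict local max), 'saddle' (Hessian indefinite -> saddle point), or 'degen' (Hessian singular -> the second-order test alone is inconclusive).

Compute the Hessian H = grad^2 f:
  H = [[-3, 0], [0, 2]]
Verify stationarity: grad f(x*) = H x* + g = (0, 0).
Eigenvalues of H: -3, 2.
Eigenvalues have mixed signs, so H is indefinite -> x* is a saddle point.

saddle


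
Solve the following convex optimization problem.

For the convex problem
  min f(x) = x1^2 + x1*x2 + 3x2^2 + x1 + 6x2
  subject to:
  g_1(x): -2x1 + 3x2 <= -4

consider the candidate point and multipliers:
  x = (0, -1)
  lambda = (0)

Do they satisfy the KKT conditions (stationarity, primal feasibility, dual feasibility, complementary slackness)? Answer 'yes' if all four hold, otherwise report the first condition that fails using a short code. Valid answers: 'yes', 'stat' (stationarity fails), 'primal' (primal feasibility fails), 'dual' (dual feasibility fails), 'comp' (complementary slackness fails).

Gradient of f: grad f(x) = Q x + c = (0, 0)
Constraint values g_i(x) = a_i^T x - b_i:
  g_1((0, -1)) = 1
Stationarity residual: grad f(x) + sum_i lambda_i a_i = (0, 0)
  -> stationarity OK
Primal feasibility (all g_i <= 0): FAILS
Dual feasibility (all lambda_i >= 0): OK
Complementary slackness (lambda_i * g_i(x) = 0 for all i): OK

Verdict: the first failing condition is primal_feasibility -> primal.

primal


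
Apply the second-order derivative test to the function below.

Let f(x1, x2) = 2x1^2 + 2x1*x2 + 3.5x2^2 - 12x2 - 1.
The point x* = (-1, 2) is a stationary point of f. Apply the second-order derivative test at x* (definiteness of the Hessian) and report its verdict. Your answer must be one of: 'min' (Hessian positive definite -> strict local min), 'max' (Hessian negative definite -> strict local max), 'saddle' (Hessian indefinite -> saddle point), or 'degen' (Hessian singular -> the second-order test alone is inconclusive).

Compute the Hessian H = grad^2 f:
  H = [[4, 2], [2, 7]]
Verify stationarity: grad f(x*) = H x* + g = (0, 0).
Eigenvalues of H: 3, 8.
Both eigenvalues > 0, so H is positive definite -> x* is a strict local min.

min


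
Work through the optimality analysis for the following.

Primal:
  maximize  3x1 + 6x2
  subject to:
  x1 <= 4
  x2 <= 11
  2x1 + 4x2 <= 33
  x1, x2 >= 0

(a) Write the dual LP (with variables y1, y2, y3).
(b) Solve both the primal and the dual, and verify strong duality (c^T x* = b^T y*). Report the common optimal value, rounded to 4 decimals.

The standard primal-dual pair for 'max c^T x s.t. A x <= b, x >= 0' is:
  Dual:  min b^T y  s.t.  A^T y >= c,  y >= 0.

So the dual LP is:
  minimize  4y1 + 11y2 + 33y3
  subject to:
    y1 + 2y3 >= 3
    y2 + 4y3 >= 6
    y1, y2, y3 >= 0

Solving the primal: x* = (0, 8.25).
  primal value c^T x* = 49.5.
Solving the dual: y* = (0, 0, 1.5).
  dual value b^T y* = 49.5.
Strong duality: c^T x* = b^T y*. Confirmed.

49.5


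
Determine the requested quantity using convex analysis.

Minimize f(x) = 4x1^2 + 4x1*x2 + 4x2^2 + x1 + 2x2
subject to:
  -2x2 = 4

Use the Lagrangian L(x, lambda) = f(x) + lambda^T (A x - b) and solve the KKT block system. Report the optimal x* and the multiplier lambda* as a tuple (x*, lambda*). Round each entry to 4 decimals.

Form the Lagrangian:
  L(x, lambda) = (1/2) x^T Q x + c^T x + lambda^T (A x - b)
Stationarity (grad_x L = 0): Q x + c + A^T lambda = 0.
Primal feasibility: A x = b.

This gives the KKT block system:
  [ Q   A^T ] [ x     ]   [-c ]
  [ A    0  ] [ lambda ] = [ b ]

Solving the linear system:
  x*      = (0.875, -2)
  lambda* = (-5.25)
  f(x*)   = 8.9375

x* = (0.875, -2), lambda* = (-5.25)


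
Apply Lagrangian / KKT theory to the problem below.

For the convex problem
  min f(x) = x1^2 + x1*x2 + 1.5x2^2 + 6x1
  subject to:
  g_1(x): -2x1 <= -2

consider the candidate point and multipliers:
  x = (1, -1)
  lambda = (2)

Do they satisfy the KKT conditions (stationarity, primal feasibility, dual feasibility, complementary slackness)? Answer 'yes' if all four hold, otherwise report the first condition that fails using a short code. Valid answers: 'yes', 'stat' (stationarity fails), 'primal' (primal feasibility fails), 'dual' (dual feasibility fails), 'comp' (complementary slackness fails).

Gradient of f: grad f(x) = Q x + c = (7, -2)
Constraint values g_i(x) = a_i^T x - b_i:
  g_1((1, -1)) = 0
Stationarity residual: grad f(x) + sum_i lambda_i a_i = (3, -2)
  -> stationarity FAILS
Primal feasibility (all g_i <= 0): OK
Dual feasibility (all lambda_i >= 0): OK
Complementary slackness (lambda_i * g_i(x) = 0 for all i): OK

Verdict: the first failing condition is stationarity -> stat.

stat


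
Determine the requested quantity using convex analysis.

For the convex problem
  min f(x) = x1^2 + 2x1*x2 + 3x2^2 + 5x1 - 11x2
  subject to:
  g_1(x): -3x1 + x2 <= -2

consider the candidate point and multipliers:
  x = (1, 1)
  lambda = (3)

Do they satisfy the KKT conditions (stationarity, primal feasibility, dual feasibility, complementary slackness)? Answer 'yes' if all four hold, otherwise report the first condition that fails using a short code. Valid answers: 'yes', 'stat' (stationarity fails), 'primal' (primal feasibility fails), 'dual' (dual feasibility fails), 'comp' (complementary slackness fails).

Gradient of f: grad f(x) = Q x + c = (9, -3)
Constraint values g_i(x) = a_i^T x - b_i:
  g_1((1, 1)) = 0
Stationarity residual: grad f(x) + sum_i lambda_i a_i = (0, 0)
  -> stationarity OK
Primal feasibility (all g_i <= 0): OK
Dual feasibility (all lambda_i >= 0): OK
Complementary slackness (lambda_i * g_i(x) = 0 for all i): OK

Verdict: yes, KKT holds.

yes


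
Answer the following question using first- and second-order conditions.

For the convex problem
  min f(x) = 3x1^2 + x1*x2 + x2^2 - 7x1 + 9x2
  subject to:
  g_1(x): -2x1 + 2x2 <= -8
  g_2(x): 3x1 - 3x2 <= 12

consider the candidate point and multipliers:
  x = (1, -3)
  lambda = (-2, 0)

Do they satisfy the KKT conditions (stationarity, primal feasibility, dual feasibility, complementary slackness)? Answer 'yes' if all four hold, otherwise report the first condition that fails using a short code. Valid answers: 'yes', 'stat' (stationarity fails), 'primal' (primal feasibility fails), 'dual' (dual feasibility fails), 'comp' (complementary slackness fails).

Gradient of f: grad f(x) = Q x + c = (-4, 4)
Constraint values g_i(x) = a_i^T x - b_i:
  g_1((1, -3)) = 0
  g_2((1, -3)) = 0
Stationarity residual: grad f(x) + sum_i lambda_i a_i = (0, 0)
  -> stationarity OK
Primal feasibility (all g_i <= 0): OK
Dual feasibility (all lambda_i >= 0): FAILS
Complementary slackness (lambda_i * g_i(x) = 0 for all i): OK

Verdict: the first failing condition is dual_feasibility -> dual.

dual


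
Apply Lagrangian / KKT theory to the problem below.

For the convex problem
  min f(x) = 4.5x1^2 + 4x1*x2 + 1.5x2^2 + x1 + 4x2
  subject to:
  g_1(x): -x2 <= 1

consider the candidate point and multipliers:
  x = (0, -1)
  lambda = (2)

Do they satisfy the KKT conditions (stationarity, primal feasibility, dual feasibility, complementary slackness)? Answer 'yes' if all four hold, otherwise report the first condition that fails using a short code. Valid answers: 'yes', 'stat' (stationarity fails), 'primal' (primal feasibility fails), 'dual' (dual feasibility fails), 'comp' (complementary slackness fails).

Gradient of f: grad f(x) = Q x + c = (-3, 1)
Constraint values g_i(x) = a_i^T x - b_i:
  g_1((0, -1)) = 0
Stationarity residual: grad f(x) + sum_i lambda_i a_i = (-3, -1)
  -> stationarity FAILS
Primal feasibility (all g_i <= 0): OK
Dual feasibility (all lambda_i >= 0): OK
Complementary slackness (lambda_i * g_i(x) = 0 for all i): OK

Verdict: the first failing condition is stationarity -> stat.

stat


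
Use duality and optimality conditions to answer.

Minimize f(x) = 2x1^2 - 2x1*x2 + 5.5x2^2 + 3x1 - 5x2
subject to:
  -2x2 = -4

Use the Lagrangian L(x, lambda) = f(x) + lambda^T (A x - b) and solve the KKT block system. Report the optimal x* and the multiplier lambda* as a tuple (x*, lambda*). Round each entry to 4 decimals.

Form the Lagrangian:
  L(x, lambda) = (1/2) x^T Q x + c^T x + lambda^T (A x - b)
Stationarity (grad_x L = 0): Q x + c + A^T lambda = 0.
Primal feasibility: A x = b.

This gives the KKT block system:
  [ Q   A^T ] [ x     ]   [-c ]
  [ A    0  ] [ lambda ] = [ b ]

Solving the linear system:
  x*      = (0.25, 2)
  lambda* = (8.25)
  f(x*)   = 11.875

x* = (0.25, 2), lambda* = (8.25)


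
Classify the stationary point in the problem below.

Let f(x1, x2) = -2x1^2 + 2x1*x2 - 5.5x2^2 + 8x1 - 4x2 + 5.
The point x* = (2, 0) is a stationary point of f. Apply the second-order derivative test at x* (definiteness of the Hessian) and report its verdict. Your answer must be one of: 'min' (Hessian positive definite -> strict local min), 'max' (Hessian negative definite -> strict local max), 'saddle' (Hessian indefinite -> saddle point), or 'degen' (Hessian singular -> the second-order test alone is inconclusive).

Compute the Hessian H = grad^2 f:
  H = [[-4, 2], [2, -11]]
Verify stationarity: grad f(x*) = H x* + g = (0, 0).
Eigenvalues of H: -11.5311, -3.4689.
Both eigenvalues < 0, so H is negative definite -> x* is a strict local max.

max


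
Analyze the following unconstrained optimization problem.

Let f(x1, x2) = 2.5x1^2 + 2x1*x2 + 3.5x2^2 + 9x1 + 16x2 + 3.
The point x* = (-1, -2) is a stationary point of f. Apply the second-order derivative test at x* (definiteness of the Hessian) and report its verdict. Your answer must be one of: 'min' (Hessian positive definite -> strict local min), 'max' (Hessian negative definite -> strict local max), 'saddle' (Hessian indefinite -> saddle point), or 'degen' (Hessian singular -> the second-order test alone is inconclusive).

Compute the Hessian H = grad^2 f:
  H = [[5, 2], [2, 7]]
Verify stationarity: grad f(x*) = H x* + g = (0, 0).
Eigenvalues of H: 3.7639, 8.2361.
Both eigenvalues > 0, so H is positive definite -> x* is a strict local min.

min
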